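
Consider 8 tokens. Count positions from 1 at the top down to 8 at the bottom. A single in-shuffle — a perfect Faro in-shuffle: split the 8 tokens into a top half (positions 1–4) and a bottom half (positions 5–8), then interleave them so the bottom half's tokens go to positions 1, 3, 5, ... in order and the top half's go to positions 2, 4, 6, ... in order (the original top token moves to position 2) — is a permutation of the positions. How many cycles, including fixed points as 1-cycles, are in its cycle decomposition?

2

Trace each unvisited position around until it returns:
(1 2 4 8 7 5) (3 6)
2 cycles in total.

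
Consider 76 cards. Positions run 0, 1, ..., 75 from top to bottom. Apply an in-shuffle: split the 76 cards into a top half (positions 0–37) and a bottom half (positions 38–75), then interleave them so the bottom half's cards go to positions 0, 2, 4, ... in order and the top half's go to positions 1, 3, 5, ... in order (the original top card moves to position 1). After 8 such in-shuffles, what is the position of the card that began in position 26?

Track the card's position through each in-shuffle:
26 → 53 → 30 → 61 → 46 → 16 → 33 → 67 → 58

58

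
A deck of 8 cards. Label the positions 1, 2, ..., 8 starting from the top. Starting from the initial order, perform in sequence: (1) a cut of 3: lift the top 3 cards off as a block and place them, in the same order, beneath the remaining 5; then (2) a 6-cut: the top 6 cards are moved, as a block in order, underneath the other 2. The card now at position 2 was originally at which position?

Undo the operations in reverse order, starting from position 2:
  undo op 2 (cut 6): 2 ← 8
  undo op 1 (cut 3): 8 ← 3
So the card at position 2 came from original position 3.

3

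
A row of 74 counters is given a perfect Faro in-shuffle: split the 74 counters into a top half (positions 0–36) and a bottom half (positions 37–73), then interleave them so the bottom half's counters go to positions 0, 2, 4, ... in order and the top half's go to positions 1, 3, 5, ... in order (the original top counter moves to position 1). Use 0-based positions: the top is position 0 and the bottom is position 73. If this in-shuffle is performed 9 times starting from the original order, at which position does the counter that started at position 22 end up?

Track the counter's position through each in-shuffle:
22 → 45 → 16 → 33 → 67 → 60 → 46 → 18 → 37 → 0

0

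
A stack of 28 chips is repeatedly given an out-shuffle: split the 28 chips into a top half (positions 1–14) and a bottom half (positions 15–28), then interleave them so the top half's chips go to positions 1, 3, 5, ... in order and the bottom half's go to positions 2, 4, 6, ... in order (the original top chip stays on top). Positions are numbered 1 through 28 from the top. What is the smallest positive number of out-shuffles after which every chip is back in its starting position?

18

The out-shuffle permutes the 28 positions with cycle lengths [1, 1, 2, 6, 18].
Every chip is home exactly when every cycle has completed a whole number of laps, i.e. after lcm(1, 2, 6, 18) = 18 out-shuffles.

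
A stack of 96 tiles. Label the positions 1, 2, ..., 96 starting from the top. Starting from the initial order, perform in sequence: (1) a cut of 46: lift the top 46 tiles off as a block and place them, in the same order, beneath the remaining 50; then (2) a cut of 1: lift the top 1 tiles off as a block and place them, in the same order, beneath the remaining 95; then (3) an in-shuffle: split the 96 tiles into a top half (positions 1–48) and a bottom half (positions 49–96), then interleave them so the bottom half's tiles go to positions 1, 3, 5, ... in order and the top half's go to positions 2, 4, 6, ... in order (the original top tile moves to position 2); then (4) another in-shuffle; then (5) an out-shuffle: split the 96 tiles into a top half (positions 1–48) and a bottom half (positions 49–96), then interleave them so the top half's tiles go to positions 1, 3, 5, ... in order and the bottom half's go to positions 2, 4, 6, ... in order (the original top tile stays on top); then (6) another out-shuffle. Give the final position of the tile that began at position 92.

Track the tile from position 92 forward through each operation:
  after op 1 (cut 46): 92 → 46
  after op 2 (cut 1): 46 → 45
  after op 3 (in-shuffle): 45 → 90
  after op 4 (in-shuffle): 90 → 83
  after op 5 (out-shuffle): 83 → 70
  after op 6 (out-shuffle): 70 → 44

44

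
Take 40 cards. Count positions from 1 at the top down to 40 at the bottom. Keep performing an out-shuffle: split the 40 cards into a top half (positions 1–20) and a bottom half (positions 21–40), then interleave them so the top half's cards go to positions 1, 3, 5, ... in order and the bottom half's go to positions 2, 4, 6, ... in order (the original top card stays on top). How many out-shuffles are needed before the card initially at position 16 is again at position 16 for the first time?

Follow position 16 under repeated out-shuffles:
16 → 31 → 22 → 4 → 7 → 13 → 25 → 10 → 19 → 37 → 34 → 28 → 16
It first returns after 12 out-shuffles.

12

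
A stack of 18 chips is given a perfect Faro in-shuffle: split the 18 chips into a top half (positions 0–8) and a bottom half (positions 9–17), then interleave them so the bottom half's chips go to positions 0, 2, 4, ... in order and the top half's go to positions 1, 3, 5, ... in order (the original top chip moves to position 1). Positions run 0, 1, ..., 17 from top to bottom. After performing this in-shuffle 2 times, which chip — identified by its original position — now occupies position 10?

Work backwards from position 10, undoing one in-shuffle at a time:
10 ← 14 ← 16
So the chip now at position 10 started at position 16.

16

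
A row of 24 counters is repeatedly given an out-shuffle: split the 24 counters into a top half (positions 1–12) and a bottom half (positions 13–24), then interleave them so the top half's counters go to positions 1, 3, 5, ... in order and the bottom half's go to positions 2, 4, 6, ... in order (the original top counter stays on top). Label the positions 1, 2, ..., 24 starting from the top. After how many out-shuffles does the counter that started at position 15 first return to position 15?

Follow position 15 under repeated out-shuffles:
15 → 6 → 11 → 21 → 18 → 12 → 23 → 22 → 20 → 16 → 8 → 15
It first returns after 11 out-shuffles.

11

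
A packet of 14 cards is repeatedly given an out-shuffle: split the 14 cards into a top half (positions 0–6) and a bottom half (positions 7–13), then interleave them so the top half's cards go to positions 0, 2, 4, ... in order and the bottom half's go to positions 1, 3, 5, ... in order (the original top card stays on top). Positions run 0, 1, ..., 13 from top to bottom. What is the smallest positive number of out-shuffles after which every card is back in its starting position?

12

The out-shuffle permutes the 14 positions with cycle lengths [1, 1, 12].
Every card is home exactly when every cycle has completed a whole number of laps, i.e. after lcm(1, 12) = 12 out-shuffles.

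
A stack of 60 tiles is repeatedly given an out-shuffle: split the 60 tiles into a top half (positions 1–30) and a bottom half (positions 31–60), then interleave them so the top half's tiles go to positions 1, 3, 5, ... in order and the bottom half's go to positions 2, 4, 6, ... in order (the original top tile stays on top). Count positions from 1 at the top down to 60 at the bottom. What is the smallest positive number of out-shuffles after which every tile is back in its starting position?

The out-shuffle permutes the 60 positions with cycle lengths [1, 1, 58].
Every tile is home exactly when every cycle has completed a whole number of laps, i.e. after lcm(1, 58) = 58 out-shuffles.

58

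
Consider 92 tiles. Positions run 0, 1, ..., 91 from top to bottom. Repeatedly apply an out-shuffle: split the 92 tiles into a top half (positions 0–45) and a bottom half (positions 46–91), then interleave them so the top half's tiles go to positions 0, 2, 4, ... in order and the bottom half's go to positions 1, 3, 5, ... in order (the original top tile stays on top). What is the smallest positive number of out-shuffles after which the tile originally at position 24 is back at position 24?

12

Follow position 24 under repeated out-shuffles:
24 → 48 → 5 → 10 → 20 → 40 → 80 → 69 → 47 → 3 → 6 → 12 → 24
It first returns after 12 out-shuffles.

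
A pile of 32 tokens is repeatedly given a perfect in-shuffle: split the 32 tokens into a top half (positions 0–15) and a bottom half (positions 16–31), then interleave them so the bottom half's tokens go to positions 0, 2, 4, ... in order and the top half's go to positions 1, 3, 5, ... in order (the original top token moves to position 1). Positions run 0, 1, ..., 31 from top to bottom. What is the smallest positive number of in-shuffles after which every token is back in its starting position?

The in-shuffle permutes the 32 positions with cycle lengths [2, 10, 10, 10].
Every token is home exactly when every cycle has completed a whole number of laps, i.e. after lcm(2, 10) = 10 in-shuffles.

10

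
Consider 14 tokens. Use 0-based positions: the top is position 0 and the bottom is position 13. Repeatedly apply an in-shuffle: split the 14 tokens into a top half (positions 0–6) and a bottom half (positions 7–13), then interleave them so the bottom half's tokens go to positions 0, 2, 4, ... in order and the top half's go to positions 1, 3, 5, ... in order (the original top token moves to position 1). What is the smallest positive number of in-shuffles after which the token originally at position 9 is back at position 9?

Follow position 9 under repeated in-shuffles:
9 → 4 → 9
It first returns after 2 in-shuffles.

2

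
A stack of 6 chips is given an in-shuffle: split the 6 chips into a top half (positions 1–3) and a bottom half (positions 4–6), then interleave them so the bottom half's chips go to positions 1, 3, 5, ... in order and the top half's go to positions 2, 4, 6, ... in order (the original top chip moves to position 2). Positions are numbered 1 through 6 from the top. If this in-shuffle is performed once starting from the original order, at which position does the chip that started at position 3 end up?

Track the chip's position through each in-shuffle:
3 → 6

6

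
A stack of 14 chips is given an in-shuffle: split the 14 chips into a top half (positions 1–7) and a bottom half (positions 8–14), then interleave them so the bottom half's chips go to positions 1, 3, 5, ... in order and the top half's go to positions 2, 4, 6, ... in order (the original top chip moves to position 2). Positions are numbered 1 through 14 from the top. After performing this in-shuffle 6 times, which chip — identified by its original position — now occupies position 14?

Work backwards from position 14, undoing one in-shuffle at a time:
14 ← 7 ← 11 ← 13 ← 14 ← 7 ← 11
So the chip now at position 14 started at position 11.

11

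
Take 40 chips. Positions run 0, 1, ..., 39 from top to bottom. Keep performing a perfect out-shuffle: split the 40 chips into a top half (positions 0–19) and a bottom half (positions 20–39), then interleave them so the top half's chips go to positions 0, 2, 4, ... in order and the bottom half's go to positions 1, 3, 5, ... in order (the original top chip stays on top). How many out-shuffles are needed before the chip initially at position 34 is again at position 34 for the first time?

Follow position 34 under repeated out-shuffles:
34 → 29 → 19 → 38 → 37 → 35 → 31 → 23 → 7 → 14 → 28 → 17 → 34
It first returns after 12 out-shuffles.

12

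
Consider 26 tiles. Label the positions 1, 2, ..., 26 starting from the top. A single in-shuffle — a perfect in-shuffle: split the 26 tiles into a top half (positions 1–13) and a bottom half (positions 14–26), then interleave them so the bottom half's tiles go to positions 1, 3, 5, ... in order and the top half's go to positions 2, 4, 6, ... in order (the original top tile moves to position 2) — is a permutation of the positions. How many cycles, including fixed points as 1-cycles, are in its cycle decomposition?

3

Trace each unvisited position around until it returns:
(1 2 4 8 16 5 ... len 18) (3 6 12 24 21 15) (9 18)
3 cycles in total.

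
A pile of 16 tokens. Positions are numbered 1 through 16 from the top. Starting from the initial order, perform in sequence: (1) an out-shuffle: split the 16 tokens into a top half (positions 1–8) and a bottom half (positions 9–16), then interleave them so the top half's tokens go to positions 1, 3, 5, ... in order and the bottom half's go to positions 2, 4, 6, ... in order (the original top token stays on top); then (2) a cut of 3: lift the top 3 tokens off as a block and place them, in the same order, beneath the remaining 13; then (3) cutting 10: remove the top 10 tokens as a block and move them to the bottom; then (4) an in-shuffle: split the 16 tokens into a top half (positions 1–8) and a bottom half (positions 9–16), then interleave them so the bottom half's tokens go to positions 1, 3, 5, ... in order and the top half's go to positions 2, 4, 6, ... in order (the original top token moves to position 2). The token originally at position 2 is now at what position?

Track the token from position 2 forward through each operation:
  after op 1 (out-shuffle): 2 → 3
  after op 2 (cut 3): 3 → 16
  after op 3 (cut 10): 16 → 6
  after op 4 (in-shuffle): 6 → 12

12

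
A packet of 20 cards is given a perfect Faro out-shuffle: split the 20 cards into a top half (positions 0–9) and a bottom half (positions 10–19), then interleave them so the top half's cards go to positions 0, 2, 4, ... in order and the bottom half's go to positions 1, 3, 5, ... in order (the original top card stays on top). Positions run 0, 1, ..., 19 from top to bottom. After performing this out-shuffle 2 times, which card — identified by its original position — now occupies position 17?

9

Work backwards from position 17, undoing one out-shuffle at a time:
17 ← 18 ← 9
So the card now at position 17 started at position 9.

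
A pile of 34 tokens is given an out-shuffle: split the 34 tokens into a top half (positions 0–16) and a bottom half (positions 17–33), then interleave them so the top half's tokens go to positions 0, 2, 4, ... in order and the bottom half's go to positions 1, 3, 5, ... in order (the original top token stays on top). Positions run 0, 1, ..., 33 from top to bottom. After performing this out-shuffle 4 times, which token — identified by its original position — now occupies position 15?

Work backwards from position 15, undoing one out-shuffle at a time:
15 ← 24 ← 12 ← 6 ← 3
So the token now at position 15 started at position 3.

3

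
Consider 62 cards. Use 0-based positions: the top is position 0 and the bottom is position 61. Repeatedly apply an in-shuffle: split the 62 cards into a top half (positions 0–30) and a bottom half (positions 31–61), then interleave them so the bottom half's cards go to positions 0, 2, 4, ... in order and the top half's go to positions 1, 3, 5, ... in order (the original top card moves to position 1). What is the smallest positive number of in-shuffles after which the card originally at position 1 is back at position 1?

Follow position 1 under repeated in-shuffles:
1 → 3 → 7 → 15 → 31 → 0 → 1
It first returns after 6 in-shuffles.

6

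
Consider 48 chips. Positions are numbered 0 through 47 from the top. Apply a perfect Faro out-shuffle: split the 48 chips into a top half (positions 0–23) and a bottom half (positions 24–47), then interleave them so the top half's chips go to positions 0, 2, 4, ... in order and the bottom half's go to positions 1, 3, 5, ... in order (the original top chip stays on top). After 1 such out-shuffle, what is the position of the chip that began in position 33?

Track the chip's position through each out-shuffle:
33 → 19

19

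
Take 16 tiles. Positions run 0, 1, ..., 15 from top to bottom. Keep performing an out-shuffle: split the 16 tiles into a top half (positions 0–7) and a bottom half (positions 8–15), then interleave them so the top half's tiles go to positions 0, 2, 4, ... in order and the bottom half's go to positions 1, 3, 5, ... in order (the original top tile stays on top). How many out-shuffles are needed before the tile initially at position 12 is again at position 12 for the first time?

4

Follow position 12 under repeated out-shuffles:
12 → 9 → 3 → 6 → 12
It first returns after 4 out-shuffles.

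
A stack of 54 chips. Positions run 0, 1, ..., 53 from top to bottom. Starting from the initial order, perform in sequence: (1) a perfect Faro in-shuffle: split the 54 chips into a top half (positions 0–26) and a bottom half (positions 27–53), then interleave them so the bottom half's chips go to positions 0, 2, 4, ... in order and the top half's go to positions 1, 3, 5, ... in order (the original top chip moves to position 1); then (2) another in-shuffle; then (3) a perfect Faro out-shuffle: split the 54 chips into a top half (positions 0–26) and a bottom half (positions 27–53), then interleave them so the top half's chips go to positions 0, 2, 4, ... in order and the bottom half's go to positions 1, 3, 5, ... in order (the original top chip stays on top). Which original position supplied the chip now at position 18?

Undo the operations in reverse order, starting from position 18:
  undo op 3 (out-shuffle, from top half): 18 ← 9
  undo op 2 (in-shuffle, from top half): 9 ← 4
  undo op 1 (in-shuffle, from bottom half): 4 ← 29
So the chip at position 18 came from original position 29.

29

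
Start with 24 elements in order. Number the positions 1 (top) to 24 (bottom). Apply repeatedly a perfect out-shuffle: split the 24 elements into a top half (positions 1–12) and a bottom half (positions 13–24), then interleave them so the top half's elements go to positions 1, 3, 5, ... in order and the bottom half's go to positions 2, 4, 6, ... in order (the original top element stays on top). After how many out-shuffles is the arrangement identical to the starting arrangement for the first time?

11

The out-shuffle permutes the 24 positions with cycle lengths [1, 1, 11, 11].
Every element is home exactly when every cycle has completed a whole number of laps, i.e. after lcm(1, 11) = 11 out-shuffles.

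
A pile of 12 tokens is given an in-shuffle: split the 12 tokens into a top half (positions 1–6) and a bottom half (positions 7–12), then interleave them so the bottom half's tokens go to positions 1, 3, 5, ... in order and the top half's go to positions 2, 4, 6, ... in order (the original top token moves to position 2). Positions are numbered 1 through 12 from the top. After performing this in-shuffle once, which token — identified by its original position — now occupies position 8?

4

Work backwards from position 8, undoing one in-shuffle at a time:
8 ← 4
So the token now at position 8 started at position 4.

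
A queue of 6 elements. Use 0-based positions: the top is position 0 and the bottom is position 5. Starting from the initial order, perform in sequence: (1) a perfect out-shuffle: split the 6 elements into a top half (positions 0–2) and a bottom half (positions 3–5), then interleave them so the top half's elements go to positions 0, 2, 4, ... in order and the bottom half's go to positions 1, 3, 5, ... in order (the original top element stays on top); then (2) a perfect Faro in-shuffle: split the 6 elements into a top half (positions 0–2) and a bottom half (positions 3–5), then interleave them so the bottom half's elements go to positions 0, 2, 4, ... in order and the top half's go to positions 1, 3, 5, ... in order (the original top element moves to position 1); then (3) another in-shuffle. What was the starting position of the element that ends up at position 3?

0

Undo the operations in reverse order, starting from position 3:
  undo op 3 (in-shuffle, from top half): 3 ← 1
  undo op 2 (in-shuffle, from top half): 1 ← 0
  undo op 1 (out-shuffle, from top half): 0 ← 0
So the element at position 3 came from original position 0.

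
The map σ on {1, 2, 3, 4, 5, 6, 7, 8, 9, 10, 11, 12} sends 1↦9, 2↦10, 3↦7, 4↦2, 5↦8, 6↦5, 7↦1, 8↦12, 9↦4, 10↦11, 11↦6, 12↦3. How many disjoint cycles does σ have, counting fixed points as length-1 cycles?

1

Cycle decomposition: (1 9 4 2 10 11 6 5 8 12 3 7).
1 cycle.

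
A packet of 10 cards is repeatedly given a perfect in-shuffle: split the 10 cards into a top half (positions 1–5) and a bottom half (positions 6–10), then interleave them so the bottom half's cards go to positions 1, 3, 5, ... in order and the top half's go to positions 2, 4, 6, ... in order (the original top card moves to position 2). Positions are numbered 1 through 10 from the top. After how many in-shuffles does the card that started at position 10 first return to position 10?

10

Follow position 10 under repeated in-shuffles:
10 → 9 → 7 → 3 → 6 → 1 → 2 → 4 → 8 → 5 → 10
It first returns after 10 in-shuffles.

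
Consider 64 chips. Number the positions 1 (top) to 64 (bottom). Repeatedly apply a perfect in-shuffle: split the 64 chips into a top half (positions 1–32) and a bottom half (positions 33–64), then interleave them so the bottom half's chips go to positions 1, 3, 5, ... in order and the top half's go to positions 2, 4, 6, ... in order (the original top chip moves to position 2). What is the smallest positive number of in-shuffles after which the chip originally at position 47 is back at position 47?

12

Follow position 47 under repeated in-shuffles:
47 → 29 → 58 → 51 → 37 → 9 → 18 → 36 → 7 → 14 → 28 → 56 → 47
It first returns after 12 in-shuffles.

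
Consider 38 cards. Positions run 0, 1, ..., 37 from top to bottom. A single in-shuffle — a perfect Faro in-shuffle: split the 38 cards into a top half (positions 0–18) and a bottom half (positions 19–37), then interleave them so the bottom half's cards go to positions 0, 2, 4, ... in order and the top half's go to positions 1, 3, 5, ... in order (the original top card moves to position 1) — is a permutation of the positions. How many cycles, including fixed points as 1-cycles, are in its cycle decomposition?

Trace each unvisited position around until it returns:
(0 1 3 7 15 31 ... len 12) (2 5 11 23 8 17 ... len 12) (6 13 27 16 33 28 ... len 12) (12 25)
4 cycles in total.

4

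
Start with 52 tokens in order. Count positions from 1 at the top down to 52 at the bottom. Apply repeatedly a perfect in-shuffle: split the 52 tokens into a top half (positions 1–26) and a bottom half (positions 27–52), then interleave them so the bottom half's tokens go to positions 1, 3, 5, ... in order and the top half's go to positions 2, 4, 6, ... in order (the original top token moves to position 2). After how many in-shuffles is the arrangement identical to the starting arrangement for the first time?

52

The in-shuffle permutes the 52 positions with cycle lengths [52].
Every token is home exactly when every cycle has completed a whole number of laps, i.e. after lcm(52) = 52 in-shuffles.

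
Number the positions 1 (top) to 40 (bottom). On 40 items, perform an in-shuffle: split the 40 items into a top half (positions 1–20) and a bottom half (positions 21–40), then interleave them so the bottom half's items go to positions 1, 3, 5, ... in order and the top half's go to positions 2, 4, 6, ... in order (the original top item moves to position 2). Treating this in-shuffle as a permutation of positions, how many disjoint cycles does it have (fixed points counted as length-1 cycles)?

2

Trace each unvisited position around until it returns:
(1 2 4 8 16 32 ... len 20) (3 6 12 24 7 14 ... len 20)
2 cycles in total.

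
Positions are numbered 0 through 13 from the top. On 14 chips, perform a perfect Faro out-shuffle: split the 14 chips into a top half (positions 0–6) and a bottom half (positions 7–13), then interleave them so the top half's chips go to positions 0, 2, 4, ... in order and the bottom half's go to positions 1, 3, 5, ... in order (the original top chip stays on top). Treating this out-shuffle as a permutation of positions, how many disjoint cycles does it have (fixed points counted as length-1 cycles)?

Trace each unvisited position around until it returns:
(0) (1 2 4 8 3 6 ... len 12) (13)
3 cycles in total.

3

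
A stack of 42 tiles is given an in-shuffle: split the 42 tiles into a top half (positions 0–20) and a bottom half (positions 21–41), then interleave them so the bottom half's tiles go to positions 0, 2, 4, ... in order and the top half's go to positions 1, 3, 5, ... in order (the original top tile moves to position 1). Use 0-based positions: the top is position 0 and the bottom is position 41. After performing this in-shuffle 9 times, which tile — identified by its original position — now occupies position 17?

16

Work backwards from position 17, undoing one in-shuffle at a time:
17 ← 8 ← 25 ← 12 ← 27 ← 13 ← 6 ← 24 ← 33 ← 16
So the tile now at position 17 started at position 16.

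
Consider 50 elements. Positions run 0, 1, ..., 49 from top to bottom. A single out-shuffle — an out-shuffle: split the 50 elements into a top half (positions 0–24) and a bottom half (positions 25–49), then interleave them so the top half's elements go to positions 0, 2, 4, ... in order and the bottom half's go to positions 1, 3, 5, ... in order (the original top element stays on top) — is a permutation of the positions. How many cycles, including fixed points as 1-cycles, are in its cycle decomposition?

6

Trace each unvisited position around until it returns:
(0) (1 2 4 8 16 32 ... len 21) (3 6 12 24 48 47 ... len 21) (7 14 28) (21 42 35) (49)
6 cycles in total.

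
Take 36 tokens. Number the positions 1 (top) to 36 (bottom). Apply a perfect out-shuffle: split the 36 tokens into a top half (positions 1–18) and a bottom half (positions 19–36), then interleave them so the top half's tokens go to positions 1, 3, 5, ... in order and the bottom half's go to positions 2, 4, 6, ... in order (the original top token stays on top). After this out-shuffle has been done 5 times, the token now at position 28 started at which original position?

Work backwards from position 28, undoing one out-shuffle at a time:
28 ← 32 ← 34 ← 35 ← 18 ← 27
So the token now at position 28 started at position 27.

27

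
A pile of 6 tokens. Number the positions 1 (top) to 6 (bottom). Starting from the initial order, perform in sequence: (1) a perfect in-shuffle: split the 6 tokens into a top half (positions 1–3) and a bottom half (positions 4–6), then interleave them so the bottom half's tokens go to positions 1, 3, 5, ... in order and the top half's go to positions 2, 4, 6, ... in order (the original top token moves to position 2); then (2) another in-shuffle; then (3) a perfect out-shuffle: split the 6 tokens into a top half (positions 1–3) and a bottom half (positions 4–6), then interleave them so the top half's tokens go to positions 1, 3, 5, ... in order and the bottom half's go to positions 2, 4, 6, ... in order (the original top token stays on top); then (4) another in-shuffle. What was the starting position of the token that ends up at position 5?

5

Undo the operations in reverse order, starting from position 5:
  undo op 4 (in-shuffle, from bottom half): 5 ← 6
  undo op 3 (out-shuffle, from bottom half): 6 ← 6
  undo op 2 (in-shuffle, from top half): 6 ← 3
  undo op 1 (in-shuffle, from bottom half): 3 ← 5
So the token at position 5 came from original position 5.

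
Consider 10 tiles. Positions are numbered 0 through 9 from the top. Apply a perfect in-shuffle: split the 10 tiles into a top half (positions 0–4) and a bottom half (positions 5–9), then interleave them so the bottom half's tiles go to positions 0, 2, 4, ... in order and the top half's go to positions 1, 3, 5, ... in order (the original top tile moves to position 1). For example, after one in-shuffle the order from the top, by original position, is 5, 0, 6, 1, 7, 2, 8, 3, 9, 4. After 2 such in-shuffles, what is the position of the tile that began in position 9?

6

Track the tile's position through each in-shuffle:
9 → 8 → 6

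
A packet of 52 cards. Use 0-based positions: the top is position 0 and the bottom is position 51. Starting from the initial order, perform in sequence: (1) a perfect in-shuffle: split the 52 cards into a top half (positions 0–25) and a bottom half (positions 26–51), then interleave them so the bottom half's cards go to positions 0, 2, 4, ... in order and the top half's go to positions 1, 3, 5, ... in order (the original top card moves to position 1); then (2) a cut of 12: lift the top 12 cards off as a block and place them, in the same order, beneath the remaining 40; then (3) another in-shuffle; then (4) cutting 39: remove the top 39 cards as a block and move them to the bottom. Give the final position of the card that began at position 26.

41

Track the card from position 26 forward through each operation:
  after op 1 (in-shuffle): 26 → 0
  after op 2 (cut 12): 0 → 40
  after op 3 (in-shuffle): 40 → 28
  after op 4 (cut 39): 28 → 41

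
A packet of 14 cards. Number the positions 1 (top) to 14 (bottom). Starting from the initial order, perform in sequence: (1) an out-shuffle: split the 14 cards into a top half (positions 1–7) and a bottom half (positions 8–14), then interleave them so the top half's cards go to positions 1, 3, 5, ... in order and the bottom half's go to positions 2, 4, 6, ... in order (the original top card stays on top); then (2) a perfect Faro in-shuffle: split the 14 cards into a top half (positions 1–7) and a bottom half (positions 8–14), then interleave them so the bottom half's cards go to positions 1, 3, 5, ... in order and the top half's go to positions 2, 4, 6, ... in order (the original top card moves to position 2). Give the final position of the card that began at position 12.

5

Track the card from position 12 forward through each operation:
  after op 1 (out-shuffle): 12 → 10
  after op 2 (in-shuffle): 10 → 5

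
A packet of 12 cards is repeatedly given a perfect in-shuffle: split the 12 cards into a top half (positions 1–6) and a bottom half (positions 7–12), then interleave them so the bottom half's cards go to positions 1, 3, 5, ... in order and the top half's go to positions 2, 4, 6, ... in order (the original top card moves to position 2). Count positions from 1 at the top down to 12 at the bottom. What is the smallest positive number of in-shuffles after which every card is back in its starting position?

12

The in-shuffle permutes the 12 positions with cycle lengths [12].
Every card is home exactly when every cycle has completed a whole number of laps, i.e. after lcm(12) = 12 in-shuffles.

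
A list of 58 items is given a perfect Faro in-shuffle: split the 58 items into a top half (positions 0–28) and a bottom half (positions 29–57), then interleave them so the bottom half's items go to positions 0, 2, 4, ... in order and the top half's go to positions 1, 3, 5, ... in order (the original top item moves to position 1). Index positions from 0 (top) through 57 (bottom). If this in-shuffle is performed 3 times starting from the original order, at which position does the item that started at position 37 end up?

8

Track the item's position through each in-shuffle:
37 → 16 → 33 → 8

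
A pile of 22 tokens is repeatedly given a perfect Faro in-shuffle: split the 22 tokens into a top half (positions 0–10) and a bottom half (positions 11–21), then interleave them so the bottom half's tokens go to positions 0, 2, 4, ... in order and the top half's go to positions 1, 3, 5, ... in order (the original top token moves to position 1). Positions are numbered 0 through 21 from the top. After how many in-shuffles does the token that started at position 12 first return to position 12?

Follow position 12 under repeated in-shuffles:
12 → 2 → 5 → 11 → 0 → 1 → 3 → 7 → 15 → 8 → 17 → 12
It first returns after 11 in-shuffles.

11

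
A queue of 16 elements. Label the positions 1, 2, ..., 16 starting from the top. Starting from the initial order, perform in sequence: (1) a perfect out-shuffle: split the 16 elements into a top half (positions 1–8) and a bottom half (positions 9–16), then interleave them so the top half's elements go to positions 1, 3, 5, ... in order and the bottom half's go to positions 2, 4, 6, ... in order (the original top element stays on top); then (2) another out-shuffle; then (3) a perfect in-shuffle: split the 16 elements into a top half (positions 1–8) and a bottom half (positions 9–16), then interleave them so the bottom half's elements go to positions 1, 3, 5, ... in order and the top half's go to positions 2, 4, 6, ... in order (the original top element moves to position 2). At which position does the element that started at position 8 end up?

11

Track the element from position 8 forward through each operation:
  after op 1 (out-shuffle): 8 → 15
  after op 2 (out-shuffle): 15 → 14
  after op 3 (in-shuffle): 14 → 11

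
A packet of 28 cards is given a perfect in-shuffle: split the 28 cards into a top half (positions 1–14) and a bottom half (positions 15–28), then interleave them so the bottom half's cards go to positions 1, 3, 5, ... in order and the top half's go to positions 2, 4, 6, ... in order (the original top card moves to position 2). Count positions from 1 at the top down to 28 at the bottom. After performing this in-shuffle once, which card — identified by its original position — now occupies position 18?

9

Work backwards from position 18, undoing one in-shuffle at a time:
18 ← 9
So the card now at position 18 started at position 9.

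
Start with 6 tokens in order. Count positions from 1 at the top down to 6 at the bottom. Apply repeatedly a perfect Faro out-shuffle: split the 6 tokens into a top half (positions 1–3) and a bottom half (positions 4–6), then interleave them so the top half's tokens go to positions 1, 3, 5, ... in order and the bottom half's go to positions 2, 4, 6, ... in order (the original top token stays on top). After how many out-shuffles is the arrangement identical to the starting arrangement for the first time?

4

The out-shuffle permutes the 6 positions with cycle lengths [1, 1, 4].
Every token is home exactly when every cycle has completed a whole number of laps, i.e. after lcm(1, 4) = 4 out-shuffles.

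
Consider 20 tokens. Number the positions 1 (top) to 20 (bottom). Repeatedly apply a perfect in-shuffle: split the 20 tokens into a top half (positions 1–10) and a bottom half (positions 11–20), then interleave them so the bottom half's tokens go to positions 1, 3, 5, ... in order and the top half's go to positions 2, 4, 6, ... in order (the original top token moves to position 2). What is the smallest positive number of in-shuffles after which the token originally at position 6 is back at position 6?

Follow position 6 under repeated in-shuffles:
6 → 12 → 3 → 6
It first returns after 3 in-shuffles.

3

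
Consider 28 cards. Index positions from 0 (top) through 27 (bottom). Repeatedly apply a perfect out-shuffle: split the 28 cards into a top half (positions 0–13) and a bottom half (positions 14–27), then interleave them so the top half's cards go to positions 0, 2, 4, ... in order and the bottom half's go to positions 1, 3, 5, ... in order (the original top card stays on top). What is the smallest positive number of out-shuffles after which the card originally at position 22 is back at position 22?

18

Follow position 22 under repeated out-shuffles:
22 → 17 → 7 → 14 → 1 → 2 → 4 → 8 → 16 → 5 → 10 → 20 → 13 → 26 → 25 → 23 → 19 → 11 → 22
It first returns after 18 out-shuffles.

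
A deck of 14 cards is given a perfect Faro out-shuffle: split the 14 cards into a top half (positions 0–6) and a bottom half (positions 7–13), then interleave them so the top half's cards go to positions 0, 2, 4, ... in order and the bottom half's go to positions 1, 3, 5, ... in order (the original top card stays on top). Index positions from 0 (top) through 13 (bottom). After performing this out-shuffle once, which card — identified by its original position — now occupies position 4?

2

Work backwards from position 4, undoing one out-shuffle at a time:
4 ← 2
So the card now at position 4 started at position 2.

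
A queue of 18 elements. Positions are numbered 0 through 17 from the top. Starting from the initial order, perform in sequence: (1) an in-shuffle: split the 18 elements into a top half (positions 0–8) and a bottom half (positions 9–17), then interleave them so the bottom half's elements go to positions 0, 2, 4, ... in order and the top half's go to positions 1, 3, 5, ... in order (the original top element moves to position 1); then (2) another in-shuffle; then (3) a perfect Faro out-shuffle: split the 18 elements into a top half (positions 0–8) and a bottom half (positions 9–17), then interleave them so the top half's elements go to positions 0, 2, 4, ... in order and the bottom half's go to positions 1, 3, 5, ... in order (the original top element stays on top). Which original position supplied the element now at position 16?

6

Undo the operations in reverse order, starting from position 16:
  undo op 3 (out-shuffle, from top half): 16 ← 8
  undo op 2 (in-shuffle, from bottom half): 8 ← 13
  undo op 1 (in-shuffle, from top half): 13 ← 6
So the element at position 16 came from original position 6.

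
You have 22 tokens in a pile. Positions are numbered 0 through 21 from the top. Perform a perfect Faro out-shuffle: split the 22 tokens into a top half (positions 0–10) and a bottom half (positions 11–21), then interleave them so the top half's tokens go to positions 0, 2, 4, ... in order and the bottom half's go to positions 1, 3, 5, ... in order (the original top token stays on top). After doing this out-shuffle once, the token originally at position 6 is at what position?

12

Track the token's position through each out-shuffle:
6 → 12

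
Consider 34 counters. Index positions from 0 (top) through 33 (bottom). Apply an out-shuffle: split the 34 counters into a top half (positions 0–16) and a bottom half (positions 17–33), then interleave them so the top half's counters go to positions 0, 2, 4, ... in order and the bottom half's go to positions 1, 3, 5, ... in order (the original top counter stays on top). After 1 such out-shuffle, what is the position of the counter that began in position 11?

Track the counter's position through each out-shuffle:
11 → 22

22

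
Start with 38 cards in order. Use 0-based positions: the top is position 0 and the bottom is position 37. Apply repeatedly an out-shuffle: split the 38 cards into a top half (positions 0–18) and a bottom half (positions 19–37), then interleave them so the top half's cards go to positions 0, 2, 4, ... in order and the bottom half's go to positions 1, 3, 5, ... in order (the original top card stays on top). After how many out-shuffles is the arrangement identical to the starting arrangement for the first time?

36

The out-shuffle permutes the 38 positions with cycle lengths [1, 1, 36].
Every card is home exactly when every cycle has completed a whole number of laps, i.e. after lcm(1, 36) = 36 out-shuffles.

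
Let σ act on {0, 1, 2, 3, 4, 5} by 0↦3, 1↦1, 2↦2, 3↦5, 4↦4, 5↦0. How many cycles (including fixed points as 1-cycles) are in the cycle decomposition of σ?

4

Cycle decomposition: (0 3 5) (1) (2) (4).
4 cycles.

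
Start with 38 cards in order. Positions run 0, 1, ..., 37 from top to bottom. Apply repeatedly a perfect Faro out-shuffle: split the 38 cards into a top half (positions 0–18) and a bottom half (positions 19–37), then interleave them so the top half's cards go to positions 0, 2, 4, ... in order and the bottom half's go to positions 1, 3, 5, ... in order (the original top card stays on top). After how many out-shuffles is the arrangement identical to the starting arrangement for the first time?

36

The out-shuffle permutes the 38 positions with cycle lengths [1, 1, 36].
Every card is home exactly when every cycle has completed a whole number of laps, i.e. after lcm(1, 36) = 36 out-shuffles.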